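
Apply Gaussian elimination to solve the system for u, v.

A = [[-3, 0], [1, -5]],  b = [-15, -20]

(5, 5)

Forward elimination on [A|b]:
R2 <- R2 - (-1/3)*R1:  [   0   -5  -25 ]
Row echelon form:
[ -3   0  |  -15 ]
[  0  -5  |  -25 ]
Back-substitution:
v = (-25) / -5 = 5
u = (-15) / -3 = 5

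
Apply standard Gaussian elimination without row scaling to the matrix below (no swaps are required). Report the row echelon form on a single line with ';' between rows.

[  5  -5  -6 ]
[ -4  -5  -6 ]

REF = [5 -5 -6; 0 -9 -54/5]

Forward elimination:
R2 <- R2 - (-4/5)*R1:  [     0     -9  -54/5 ]
Row echelon form:
[ 5  -5     -6 ]
[ 0  -9  -54/5 ]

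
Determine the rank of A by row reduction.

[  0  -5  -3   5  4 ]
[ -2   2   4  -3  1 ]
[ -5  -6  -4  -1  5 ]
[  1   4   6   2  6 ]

Row reduction:
R1 <-> R2   (pivot in column 1 was zero)
[ -2   2   4  -3  1 ]
[  0  -5  -3   5  4 ]
[ -5  -6  -4  -1  5 ]
[  1   4   6   2  6 ]
R3 <- R3 - (5/2)*R1:  [    0   -11   -14  13/2   5/2 ]
R4 <- R4 - (-1/2)*R1:  [    0     5     8   1/2  13/2 ]
R3 <- R3 - (11/5)*R2:  [      0       0   -37/5    -9/2  -63/10 ]
R4 <- R4 - (-1)*R2:  [    0     0     5  11/2  21/2 ]
R4 <- R4 - (-25/37)*R3:  [      0       0       0   91/37  231/37 ]
Row echelon form:
[ -2   2      4     -3       1 ]
[  0  -5     -3      5       4 ]
[  0   0  -37/5   -9/2  -63/10 ]
[  0   0      0  91/37  231/37 ]
Nonzero rows / pivot columns: 4

rank(A) = 4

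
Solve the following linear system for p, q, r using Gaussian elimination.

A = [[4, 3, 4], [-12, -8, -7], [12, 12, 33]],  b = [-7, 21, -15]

Forward elimination on [A|b]:
R2 <- R2 - (-3)*R1:  [ 0  1  5  0 ]
R3 <- R3 - (3)*R1:  [  0   3  21   6 ]
R3 <- R3 - (3)*R2:  [ 0  0  6  6 ]
Row echelon form:
[ 4  3  4  |  -7 ]
[ 0  1  5  |   0 ]
[ 0  0  6  |   6 ]
Back-substitution:
r = (6) / 6 = 1
q = (0 - (5)*(1)) / 1 = -5
p = (-7 - (3)*(-5) - (4)*(1)) / 4 = 1

(1, -5, 1)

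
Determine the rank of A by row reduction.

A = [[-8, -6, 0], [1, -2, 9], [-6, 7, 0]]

rank(A) = 3

Row reduction:
R2 <- R2 - (-1/8)*R1:  [     0  -11/4      9 ]
R3 <- R3 - (3/4)*R1:  [    0  23/2     0 ]
R3 <- R3 - (-46/11)*R2:  [      0       0  414/11 ]
Row echelon form:
[ -8     -6       0 ]
[  0  -11/4       9 ]
[  0      0  414/11 ]
Nonzero rows / pivot columns: 3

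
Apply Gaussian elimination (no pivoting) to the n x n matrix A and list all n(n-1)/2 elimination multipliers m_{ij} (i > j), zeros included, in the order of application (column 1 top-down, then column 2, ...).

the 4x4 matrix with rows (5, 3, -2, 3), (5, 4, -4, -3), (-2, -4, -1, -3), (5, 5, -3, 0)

Forward elimination:
R2 <- R2 - (1)*R1:  [  0   1  -2  -6 ]
R3 <- R3 - (-2/5)*R1:  [     0  -14/5   -9/5   -9/5 ]
R4 <- R4 - (1)*R1:  [  0   2  -1  -3 ]
R3 <- R3 - (-14/5)*R2:  [     0      0  -37/5  -93/5 ]
R4 <- R4 - (2)*R2:  [ 0  0  3  9 ]
R4 <- R4 - (-15/37)*R3:  [     0      0      0  54/37 ]
Multipliers (in order of application): m_{21} = 1, m_{31} = -2/5, m_{41} = 1, m_{32} = -14/5, m_{42} = 2, m_{43} = -15/37

multipliers: 1, -2/5, 1, -14/5, 2, -15/37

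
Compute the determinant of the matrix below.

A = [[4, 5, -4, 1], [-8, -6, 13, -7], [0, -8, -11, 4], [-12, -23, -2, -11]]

det(A) = -96

Forward elimination:
R2 <- R2 - (-2)*R1:  [  0   4   5  -5 ]
R4 <- R4 - (-3)*R1:  [   0   -8  -14   -8 ]
R3 <- R3 - (-2)*R2:  [  0   0  -1  -6 ]
R4 <- R4 - (-2)*R2:  [   0    0   -4  -18 ]
R4 <- R4 - (4)*R3:  [ 0  0  0  6 ]
Upper-triangular form:
[ 4  5  -4   1 ]
[ 0  4   5  -5 ]
[ 0  0  -1  -6 ]
[ 0  0   0   6 ]
det(A) = (-1)^0 * (4) * (4) * (-1) * (6) = -96  (0 row swaps -> sign +1)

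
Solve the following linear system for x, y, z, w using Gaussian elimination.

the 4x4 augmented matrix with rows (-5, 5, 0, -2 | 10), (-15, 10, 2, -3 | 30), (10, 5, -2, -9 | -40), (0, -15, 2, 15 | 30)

(-1, 3, 0, 5)

Forward elimination on [A|b]:
R2 <- R2 - (3)*R1:  [  0  -5   2   3   0 ]
R3 <- R3 - (-2)*R1:  [   0   15   -2  -13  -20 ]
R3 <- R3 - (-3)*R2:  [   0    0    4   -4  -20 ]
R4 <- R4 - (3)*R2:  [  0   0  -4   6  30 ]
R4 <- R4 - (-1)*R3:  [  0   0   0   2  10 ]
Row echelon form:
[ -5   5  0  -2  |   10 ]
[  0  -5  2   3  |    0 ]
[  0   0  4  -4  |  -20 ]
[  0   0  0   2  |   10 ]
Back-substitution:
w = (10) / 2 = 5
z = (-20 - (-4)*(5)) / 4 = 0
y = (0 - (2)*(0) - (3)*(5)) / -5 = 3
x = (10 - (5)*(3) - (-2)*(5)) / -5 = -1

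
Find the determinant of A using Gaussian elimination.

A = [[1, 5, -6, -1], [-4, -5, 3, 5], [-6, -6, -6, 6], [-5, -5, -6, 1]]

det(A) = 480

Forward elimination:
R2 <- R2 - (-4)*R1:  [   0   15  -21    1 ]
R3 <- R3 - (-6)*R1:  [   0   24  -42    0 ]
R4 <- R4 - (-5)*R1:  [   0   20  -36   -4 ]
R3 <- R3 - (8/5)*R2:  [     0      0  -42/5   -8/5 ]
R4 <- R4 - (4/3)*R2:  [     0      0     -8  -16/3 ]
R4 <- R4 - (20/21)*R3:  [      0       0       0  -80/21 ]
Upper-triangular form:
[ 1   5     -6      -1 ]
[ 0  15    -21       1 ]
[ 0   0  -42/5    -8/5 ]
[ 0   0      0  -80/21 ]
det(A) = (-1)^0 * (1) * (15) * (-42/5) * (-80/21) = 480  (0 row swaps -> sign +1)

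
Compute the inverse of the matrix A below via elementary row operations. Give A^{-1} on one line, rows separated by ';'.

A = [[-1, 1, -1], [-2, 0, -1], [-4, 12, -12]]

inverse = [-3/2 0 1/8; 5/2 -1 -1/8; 3 -1 -1/4]

Gauss-Jordan on [A | I]:
R1 <- (1/-1)*R1:  [  1  -1   1  |  -1   0   0 ]
R2 <- R2 - (-2)*R1:  [  0  -2   1  |  -2   1   0 ]
R3 <- R3 - (-4)*R1:  [  0   8  -8  |  -4   0   1 ]
R2 <- (1/-2)*R2:  [    0     1  -1/2  |     1  -1/2     0 ]
R1 <- R1 - (-1)*R2:  [    1     0   1/2  |     0  -1/2     0 ]
R3 <- R3 - (8)*R2:  [   0    0   -4  |  -12    4    1 ]
R3 <- (1/-4)*R3:  [    0     0     1  |     3    -1  -1/4 ]
R1 <- R1 - (1/2)*R3:  [    1     0     0  |  -3/2     0   1/8 ]
R2 <- R2 - (-1/2)*R3:  [    0     1     0  |   5/2    -1  -1/8 ]
Right block of [I | A^{-1}] is the inverse:
[ -3/2   0   1/8 ]
[  5/2  -1  -1/8 ]
[    3  -1  -1/4 ]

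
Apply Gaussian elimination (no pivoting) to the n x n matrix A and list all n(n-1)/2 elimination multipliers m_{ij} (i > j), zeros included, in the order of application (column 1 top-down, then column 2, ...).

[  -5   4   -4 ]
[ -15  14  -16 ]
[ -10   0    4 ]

Forward elimination:
R2 <- R2 - (3)*R1:  [  0   2  -4 ]
R3 <- R3 - (2)*R1:  [  0  -8  12 ]
R3 <- R3 - (-4)*R2:  [  0   0  -4 ]
Multipliers (in order of application): m_{21} = 3, m_{31} = 2, m_{32} = -4

multipliers: 3, 2, -4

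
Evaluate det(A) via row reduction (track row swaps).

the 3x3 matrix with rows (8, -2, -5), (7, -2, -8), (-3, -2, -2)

det(A) = -72

Forward elimination:
R2 <- R2 - (7/8)*R1:  [     0   -1/4  -29/8 ]
R3 <- R3 - (-3/8)*R1:  [     0  -11/4  -31/8 ]
R3 <- R3 - (11)*R2:  [  0   0  36 ]
Upper-triangular form:
[ 8    -2     -5 ]
[ 0  -1/4  -29/8 ]
[ 0     0     36 ]
det(A) = (-1)^0 * (8) * (-1/4) * (36) = -72  (0 row swaps -> sign +1)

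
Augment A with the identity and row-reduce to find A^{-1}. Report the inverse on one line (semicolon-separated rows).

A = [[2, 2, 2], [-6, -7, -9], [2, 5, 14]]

Gauss-Jordan on [A | I]:
R1 <- (1/2)*R1:  [   1    1    1  |  1/2    0    0 ]
R2 <- R2 - (-6)*R1:  [  0  -1  -3  |   3   1   0 ]
R3 <- R3 - (2)*R1:  [  0   3  12  |  -1   0   1 ]
R2 <- (1/-1)*R2:  [  0   1   3  |  -3  -1   0 ]
R1 <- R1 - (1)*R2:  [   1    0   -2  |  7/2    1    0 ]
R3 <- R3 - (3)*R2:  [ 0  0  3  |  8  3  1 ]
R3 <- (1/3)*R3:  [   0    0    1  |  8/3    1  1/3 ]
R1 <- R1 - (-2)*R3:  [    1     0     0  |  53/6     3   2/3 ]
R2 <- R2 - (3)*R3:  [   0    1    0  |  -11   -4   -1 ]
Right block of [I | A^{-1}] is the inverse:
[ 53/6   3  2/3 ]
[  -11  -4   -1 ]
[  8/3   1  1/3 ]

inverse = [53/6 3 2/3; -11 -4 -1; 8/3 1 1/3]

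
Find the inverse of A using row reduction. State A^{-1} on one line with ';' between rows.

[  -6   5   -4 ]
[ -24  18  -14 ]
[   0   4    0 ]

inverse = [7/6 -1/3 1/24; 0 0 1/4; -2 1/2 1/4]

Gauss-Jordan on [A | I]:
R1 <- (1/-6)*R1:  [    1  -5/6   2/3  |  -1/6     0     0 ]
R2 <- R2 - (-24)*R1:  [  0  -2   2  |  -4   1   0 ]
R2 <- (1/-2)*R2:  [    0     1    -1  |     2  -1/2     0 ]
R1 <- R1 - (-5/6)*R2:  [     1      0   -1/6  |    3/2  -5/12      0 ]
R3 <- R3 - (4)*R2:  [  0   0   4  |  -8   2   1 ]
R3 <- (1/4)*R3:  [   0    0    1  |   -2  1/2  1/4 ]
R1 <- R1 - (-1/6)*R3:  [    1     0     0  |   7/6  -1/3  1/24 ]
R2 <- R2 - (-1)*R3:  [   0    1    0  |    0    0  1/4 ]
Right block of [I | A^{-1}] is the inverse:
[ 7/6  -1/3  1/24 ]
[   0     0   1/4 ]
[  -2   1/2   1/4 ]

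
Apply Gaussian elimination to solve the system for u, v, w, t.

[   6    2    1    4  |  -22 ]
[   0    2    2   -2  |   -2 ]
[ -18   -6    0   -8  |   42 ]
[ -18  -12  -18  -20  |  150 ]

(-1, 0, -4, -3)

Forward elimination on [A|b]:
R3 <- R3 - (-3)*R1:  [   0    0    3    4  -24 ]
R4 <- R4 - (-3)*R1:  [   0   -6  -15   -8   84 ]
R4 <- R4 - (-3)*R2:  [   0    0   -9  -14   78 ]
R4 <- R4 - (-3)*R3:  [  0   0   0  -2   6 ]
Row echelon form:
[ 6  2  1   4  |  -22 ]
[ 0  2  2  -2  |   -2 ]
[ 0  0  3   4  |  -24 ]
[ 0  0  0  -2  |    6 ]
Back-substitution:
t = (6) / -2 = -3
w = (-24 - (4)*(-3)) / 3 = -4
v = (-2 - (2)*(-4) - (-2)*(-3)) / 2 = 0
u = (-22 - (2)*(0) - (1)*(-4) - (4)*(-3)) / 6 = -1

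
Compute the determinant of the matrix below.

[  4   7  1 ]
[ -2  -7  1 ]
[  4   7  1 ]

Forward elimination:
R2 <- R2 - (-1/2)*R1:  [    0  -7/2   3/2 ]
R3 <- R3 - (1)*R1:  [ 0  0  0 ]
Upper-triangular form:
[ 4     7    1 ]
[ 0  -7/2  3/2 ]
[ 0     0    0 ]
det(A) = (-1)^0 * (4) * (-7/2) * (0) = 0  (0 row swaps -> sign +1)

det(A) = 0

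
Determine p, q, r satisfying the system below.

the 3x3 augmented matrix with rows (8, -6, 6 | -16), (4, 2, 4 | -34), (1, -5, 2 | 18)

(-5, -5, -1)

Forward elimination on [A|b]:
R2 <- R2 - (1/2)*R1:  [   0    5    1  -26 ]
R3 <- R3 - (1/8)*R1:  [     0  -17/4    5/4     20 ]
R3 <- R3 - (-17/20)*R2:  [      0       0   21/10  -21/10 ]
Row echelon form:
[ 8  -6      6  |     -16 ]
[ 0   5      1  |     -26 ]
[ 0   0  21/10  |  -21/10 ]
Back-substitution:
r = (-21/10) / (21/10) = -1
q = (-26 - (1)*(-1)) / 5 = -5
p = (-16 - (-6)*(-5) - (6)*(-1)) / 8 = -5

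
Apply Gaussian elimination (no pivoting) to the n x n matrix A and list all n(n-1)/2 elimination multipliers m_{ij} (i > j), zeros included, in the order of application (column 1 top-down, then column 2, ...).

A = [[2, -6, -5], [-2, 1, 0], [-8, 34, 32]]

multipliers: -1, -4, -2

Forward elimination:
R2 <- R2 - (-1)*R1:  [  0  -5  -5 ]
R3 <- R3 - (-4)*R1:  [  0  10  12 ]
R3 <- R3 - (-2)*R2:  [ 0  0  2 ]
Multipliers (in order of application): m_{21} = -1, m_{31} = -4, m_{32} = -2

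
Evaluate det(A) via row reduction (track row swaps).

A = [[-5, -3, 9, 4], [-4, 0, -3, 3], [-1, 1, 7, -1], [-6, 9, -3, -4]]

det(A) = 321

Forward elimination:
R2 <- R2 - (4/5)*R1:  [     0   12/5  -51/5   -1/5 ]
R3 <- R3 - (1/5)*R1:  [    0   8/5  26/5  -9/5 ]
R4 <- R4 - (6/5)*R1:  [     0   63/5  -69/5  -44/5 ]
R3 <- R3 - (2/3)*R2:  [    0     0    12  -5/3 ]
R4 <- R4 - (21/4)*R2:  [     0      0  159/4  -31/4 ]
R4 <- R4 - (53/16)*R3:  [       0        0        0  -107/48 ]
Upper-triangular form:
[ -5    -3      9        4 ]
[  0  12/5  -51/5     -1/5 ]
[  0     0     12     -5/3 ]
[  0     0      0  -107/48 ]
det(A) = (-1)^0 * (-5) * (12/5) * (12) * (-107/48) = 321  (0 row swaps -> sign +1)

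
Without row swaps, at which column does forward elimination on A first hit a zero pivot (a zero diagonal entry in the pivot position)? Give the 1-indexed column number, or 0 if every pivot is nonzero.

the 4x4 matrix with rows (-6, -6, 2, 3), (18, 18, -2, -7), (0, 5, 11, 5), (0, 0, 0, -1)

first zero-pivot column = 2

Naive forward elimination:
R2 <- R2 - (-3)*R1:  [ 0  0  4  2 ]
Matrix at this point:
[ -6  -6   2   3 ]
[  0   0   4   2 ]
[  0   5  11   5 ]
[  0   0   0  -1 ]
Pivot entry (2,2) is zero but row 3 has 5 in column 2 -> naive elimination stops; a row interchange (e.g. R2 <-> R3) would be required here.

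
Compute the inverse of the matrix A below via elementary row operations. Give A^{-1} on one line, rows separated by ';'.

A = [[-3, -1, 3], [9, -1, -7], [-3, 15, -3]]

inverse = [9/2 7/4 5/12; 2 3/4 1/4; 11/2 2 1/2]

Gauss-Jordan on [A | I]:
R1 <- (1/-3)*R1:  [    1   1/3    -1  |  -1/3     0     0 ]
R2 <- R2 - (9)*R1:  [  0  -4   2  |   3   1   0 ]
R3 <- R3 - (-3)*R1:  [  0  16  -6  |  -1   0   1 ]
R2 <- (1/-4)*R2:  [    0     1  -1/2  |  -3/4  -1/4     0 ]
R1 <- R1 - (1/3)*R2:  [     1      0   -5/6  |  -1/12   1/12      0 ]
R3 <- R3 - (16)*R2:  [  0   0   2  |  11   4   1 ]
R3 <- (1/2)*R3:  [    0     0     1  |  11/2     2   1/2 ]
R1 <- R1 - (-5/6)*R3:  [    1     0     0  |   9/2   7/4  5/12 ]
R2 <- R2 - (-1/2)*R3:  [   0    1    0  |    2  3/4  1/4 ]
Right block of [I | A^{-1}] is the inverse:
[  9/2  7/4  5/12 ]
[    2  3/4   1/4 ]
[ 11/2    2   1/2 ]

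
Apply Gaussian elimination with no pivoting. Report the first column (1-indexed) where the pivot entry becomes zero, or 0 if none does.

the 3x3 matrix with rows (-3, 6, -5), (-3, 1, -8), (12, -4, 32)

Naive forward elimination:
R2 <- R2 - (1)*R1:  [  0  -5  -3 ]
R3 <- R3 - (-4)*R1:  [  0  20  12 ]
R3 <- R3 - (-4)*R2:  [ 0  0  0 ]
Matrix at this point:
[ -3   6  -5 ]
[  0  -5  -3 ]
[  0   0   0 ]
Pivot entry (3,3) in the last row is zero and there are no rows below to swap with -> zero pivot in column 3 (A is singular).

first zero-pivot column = 3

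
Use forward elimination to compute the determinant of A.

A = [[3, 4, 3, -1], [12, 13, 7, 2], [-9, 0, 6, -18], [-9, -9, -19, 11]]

det(A) = 225

Forward elimination:
R2 <- R2 - (4)*R1:  [  0  -3  -5   6 ]
R3 <- R3 - (-3)*R1:  [   0   12   15  -21 ]
R4 <- R4 - (-3)*R1:  [   0    3  -10    8 ]
R3 <- R3 - (-4)*R2:  [  0   0  -5   3 ]
R4 <- R4 - (-1)*R2:  [   0    0  -15   14 ]
R4 <- R4 - (3)*R3:  [ 0  0  0  5 ]
Upper-triangular form:
[ 3   4   3  -1 ]
[ 0  -3  -5   6 ]
[ 0   0  -5   3 ]
[ 0   0   0   5 ]
det(A) = (-1)^0 * (3) * (-3) * (-5) * (5) = 225  (0 row swaps -> sign +1)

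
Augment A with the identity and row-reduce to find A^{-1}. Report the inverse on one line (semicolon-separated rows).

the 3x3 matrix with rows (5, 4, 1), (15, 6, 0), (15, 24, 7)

inverse = [7/10 -1/15 -1/10; -7/4 1/3 1/4; 9/2 -1 -1/2]

Gauss-Jordan on [A | I]:
R1 <- (1/5)*R1:  [   1  4/5  1/5  |  1/5    0    0 ]
R2 <- R2 - (15)*R1:  [  0  -6  -3  |  -3   1   0 ]
R3 <- R3 - (15)*R1:  [  0  12   4  |  -3   0   1 ]
R2 <- (1/-6)*R2:  [    0     1   1/2  |   1/2  -1/6     0 ]
R1 <- R1 - (4/5)*R2:  [    1     0  -1/5  |  -1/5  2/15     0 ]
R3 <- R3 - (12)*R2:  [  0   0  -2  |  -9   2   1 ]
R3 <- (1/-2)*R3:  [    0     0     1  |   9/2    -1  -1/2 ]
R1 <- R1 - (-1/5)*R3:  [     1      0      0  |   7/10  -1/15  -1/10 ]
R2 <- R2 - (1/2)*R3:  [    0     1     0  |  -7/4   1/3   1/4 ]
Right block of [I | A^{-1}] is the inverse:
[ 7/10  -1/15  -1/10 ]
[ -7/4    1/3    1/4 ]
[  9/2     -1   -1/2 ]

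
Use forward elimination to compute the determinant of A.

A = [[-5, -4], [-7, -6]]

det(A) = 2

Forward elimination:
R2 <- R2 - (7/5)*R1:  [    0  -2/5 ]
Upper-triangular form:
[ -5    -4 ]
[  0  -2/5 ]
det(A) = (-1)^0 * (-5) * (-2/5) = 2  (0 row swaps -> sign +1)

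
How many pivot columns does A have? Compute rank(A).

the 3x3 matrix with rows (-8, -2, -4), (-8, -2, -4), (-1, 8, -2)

Row reduction:
R2 <- R2 - (1)*R1:  [ 0  0  0 ]
R3 <- R3 - (1/8)*R1:  [    0  33/4  -3/2 ]
R2 <-> R3   (pivot in column 2 was zero)
[ -8    -2    -4 ]
[  0  33/4  -3/2 ]
[  0     0     0 ]
Row echelon form:
[ -8    -2    -4 ]
[  0  33/4  -3/2 ]
[  0     0     0 ]
Nonzero rows / pivot columns: 2

rank(A) = 2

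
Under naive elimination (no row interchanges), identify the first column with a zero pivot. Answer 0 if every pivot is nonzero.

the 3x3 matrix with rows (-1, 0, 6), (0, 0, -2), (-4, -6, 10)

first zero-pivot column = 2

Naive forward elimination:
R3 <- R3 - (4)*R1:  [   0   -6  -14 ]
Matrix at this point:
[ -1   0    6 ]
[  0   0   -2 ]
[  0  -6  -14 ]
Pivot entry (2,2) is zero but row 3 has -6 in column 2 -> naive elimination stops; a row interchange (e.g. R2 <-> R3) would be required here.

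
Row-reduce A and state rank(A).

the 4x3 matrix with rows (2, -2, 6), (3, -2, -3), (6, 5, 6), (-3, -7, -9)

Row reduction:
R2 <- R2 - (3/2)*R1:  [   0    1  -12 ]
R3 <- R3 - (3)*R1:  [   0   11  -12 ]
R4 <- R4 - (-3/2)*R1:  [   0  -10    0 ]
R3 <- R3 - (11)*R2:  [   0    0  120 ]
R4 <- R4 - (-10)*R2:  [    0     0  -120 ]
R4 <- R4 - (-1)*R3:  [ 0  0  0 ]
Row echelon form:
[ 2  -2    6 ]
[ 0   1  -12 ]
[ 0   0  120 ]
[ 0   0    0 ]
Nonzero rows / pivot columns: 3

rank(A) = 3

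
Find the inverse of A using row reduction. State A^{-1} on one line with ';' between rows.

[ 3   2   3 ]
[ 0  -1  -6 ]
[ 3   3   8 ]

inverse = [10/3 -7/3 -3; -6 5 6; 1 -1 -1]

Gauss-Jordan on [A | I]:
R1 <- (1/3)*R1:  [   1  2/3    1  |  1/3    0    0 ]
R3 <- R3 - (3)*R1:  [  0   1   5  |  -1   0   1 ]
R2 <- (1/-1)*R2:  [  0   1   6  |   0  -1   0 ]
R1 <- R1 - (2/3)*R2:  [   1    0   -3  |  1/3  2/3    0 ]
R3 <- R3 - (1)*R2:  [  0   0  -1  |  -1   1   1 ]
R3 <- (1/-1)*R3:  [  0   0   1  |   1  -1  -1 ]
R1 <- R1 - (-3)*R3:  [    1     0     0  |  10/3  -7/3    -3 ]
R2 <- R2 - (6)*R3:  [  0   1   0  |  -6   5   6 ]
Right block of [I | A^{-1}] is the inverse:
[ 10/3  -7/3  -3 ]
[   -6     5   6 ]
[    1    -1  -1 ]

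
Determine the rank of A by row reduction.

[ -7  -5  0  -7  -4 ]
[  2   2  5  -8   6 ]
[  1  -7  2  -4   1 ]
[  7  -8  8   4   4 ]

Row reduction:
R2 <- R2 - (-2/7)*R1:  [    0   4/7     5   -10  34/7 ]
R3 <- R3 - (-1/7)*R1:  [     0  -54/7      2     -5    3/7 ]
R4 <- R4 - (-1)*R1:  [   0  -13    8   -3    0 ]
R3 <- R3 - (-27/2)*R2:  [     0      0  139/2   -140     66 ]
R4 <- R4 - (-91/4)*R2:  [      0       0   487/4  -461/2   221/2 ]
R4 <- R4 - (487/278)*R3:  [         0          0          0   4101/278  -1423/278 ]
Row echelon form:
[ -7   -5      0        -7         -4 ]
[  0  4/7      5       -10       34/7 ]
[  0    0  139/2      -140         66 ]
[  0    0      0  4101/278  -1423/278 ]
Nonzero rows / pivot columns: 4

rank(A) = 4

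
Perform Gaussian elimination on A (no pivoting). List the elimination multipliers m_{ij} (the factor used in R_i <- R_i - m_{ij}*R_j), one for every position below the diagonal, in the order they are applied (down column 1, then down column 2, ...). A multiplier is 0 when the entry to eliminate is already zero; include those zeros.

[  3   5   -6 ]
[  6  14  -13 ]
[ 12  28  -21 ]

Forward elimination:
R2 <- R2 - (2)*R1:  [  0   4  -1 ]
R3 <- R3 - (4)*R1:  [ 0  8  3 ]
R3 <- R3 - (2)*R2:  [ 0  0  5 ]
Multipliers (in order of application): m_{21} = 2, m_{31} = 4, m_{32} = 2

multipliers: 2, 4, 2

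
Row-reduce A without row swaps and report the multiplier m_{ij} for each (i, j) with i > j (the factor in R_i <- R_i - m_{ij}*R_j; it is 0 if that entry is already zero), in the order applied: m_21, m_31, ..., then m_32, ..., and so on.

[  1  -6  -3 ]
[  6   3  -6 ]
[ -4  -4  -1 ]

Forward elimination:
R2 <- R2 - (6)*R1:  [  0  39  12 ]
R3 <- R3 - (-4)*R1:  [   0  -28  -13 ]
R3 <- R3 - (-28/39)*R2:  [      0       0  -57/13 ]
Multipliers (in order of application): m_{21} = 6, m_{31} = -4, m_{32} = -28/39

multipliers: 6, -4, -28/39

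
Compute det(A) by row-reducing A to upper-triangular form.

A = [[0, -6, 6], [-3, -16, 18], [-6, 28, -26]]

det(A) = 36

Forward elimination:
R1 <-> R2   (pivot in column 1 was zero)
[ -3  -16   18 ]
[  0   -6    6 ]
[ -6   28  -26 ]
R3 <- R3 - (2)*R1:  [   0   60  -62 ]
R3 <- R3 - (-10)*R2:  [  0   0  -2 ]
Upper-triangular form:
[ -3  -16  18 ]
[  0   -6   6 ]
[  0    0  -2 ]
det(A) = (-1)^1 * (-3) * (-6) * (-2) = 36  (1 row swap -> sign -1)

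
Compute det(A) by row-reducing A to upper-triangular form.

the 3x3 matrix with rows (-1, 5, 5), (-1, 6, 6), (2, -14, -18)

Forward elimination:
R2 <- R2 - (1)*R1:  [ 0  1  1 ]
R3 <- R3 - (-2)*R1:  [  0  -4  -8 ]
R3 <- R3 - (-4)*R2:  [  0   0  -4 ]
Upper-triangular form:
[ -1  5   5 ]
[  0  1   1 ]
[  0  0  -4 ]
det(A) = (-1)^0 * (-1) * (1) * (-4) = 4  (0 row swaps -> sign +1)

det(A) = 4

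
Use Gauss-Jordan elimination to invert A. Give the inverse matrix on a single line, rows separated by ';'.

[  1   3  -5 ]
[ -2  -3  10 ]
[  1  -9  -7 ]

inverse = [-37/2 -11 -5/2; 2/3 1/3 0; -7/2 -2 -1/2]

Gauss-Jordan on [A | I]:
R2 <- R2 - (-2)*R1:  [ 0  3  0  |  2  1  0 ]
R3 <- R3 - (1)*R1:  [   0  -12   -2  |   -1    0    1 ]
R2 <- (1/3)*R2:  [   0    1    0  |  2/3  1/3    0 ]
R1 <- R1 - (3)*R2:  [  1   0  -5  |  -1  -1   0 ]
R3 <- R3 - (-12)*R2:  [  0   0  -2  |   7   4   1 ]
R3 <- (1/-2)*R3:  [    0     0     1  |  -7/2    -2  -1/2 ]
R1 <- R1 - (-5)*R3:  [     1      0      0  |  -37/2    -11   -5/2 ]
Right block of [I | A^{-1}] is the inverse:
[ -37/2  -11  -5/2 ]
[   2/3  1/3     0 ]
[  -7/2   -2  -1/2 ]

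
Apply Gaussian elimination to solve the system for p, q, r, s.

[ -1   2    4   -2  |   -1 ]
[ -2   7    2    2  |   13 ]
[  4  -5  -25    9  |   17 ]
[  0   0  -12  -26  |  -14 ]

(-3, 1, -1, 1)

Forward elimination on [A|b]:
R2 <- R2 - (2)*R1:  [  0   3  -6   6  15 ]
R3 <- R3 - (-4)*R1:  [  0   3  -9   1  13 ]
R3 <- R3 - (1)*R2:  [  0   0  -3  -5  -2 ]
R4 <- R4 - (4)*R3:  [  0   0   0  -6  -6 ]
Row echelon form:
[ -1  2   4  -2  |  -1 ]
[  0  3  -6   6  |  15 ]
[  0  0  -3  -5  |  -2 ]
[  0  0   0  -6  |  -6 ]
Back-substitution:
s = (-6) / -6 = 1
r = (-2 - (-5)*(1)) / -3 = -1
q = (15 - (-6)*(-1) - (6)*(1)) / 3 = 1
p = (-1 - (2)*(1) - (4)*(-1) - (-2)*(1)) / -1 = -3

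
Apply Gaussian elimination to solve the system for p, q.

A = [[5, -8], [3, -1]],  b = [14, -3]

(-2, -3)

Forward elimination on [A|b]:
R2 <- R2 - (3/5)*R1:  [     0   19/5  -57/5 ]
Row echelon form:
[ 5    -8  |     14 ]
[ 0  19/5  |  -57/5 ]
Back-substitution:
q = (-57/5) / (19/5) = -3
p = (14 - (-8)*(-3)) / 5 = -2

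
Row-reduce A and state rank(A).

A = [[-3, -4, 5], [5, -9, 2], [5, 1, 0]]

Row reduction:
R2 <- R2 - (-5/3)*R1:  [     0  -47/3   31/3 ]
R3 <- R3 - (-5/3)*R1:  [     0  -17/3   25/3 ]
R3 <- R3 - (17/47)*R2:  [      0       0  216/47 ]
Row echelon form:
[ -3     -4       5 ]
[  0  -47/3    31/3 ]
[  0      0  216/47 ]
Nonzero rows / pivot columns: 3

rank(A) = 3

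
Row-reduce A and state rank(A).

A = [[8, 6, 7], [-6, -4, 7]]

rank(A) = 2

Row reduction:
R2 <- R2 - (-3/4)*R1:  [    0   1/2  49/4 ]
Row echelon form:
[ 8    6     7 ]
[ 0  1/2  49/4 ]
Nonzero rows / pivot columns: 2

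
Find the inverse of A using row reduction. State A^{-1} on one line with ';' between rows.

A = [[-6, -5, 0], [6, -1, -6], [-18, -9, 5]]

inverse = [59/36 -25/36 -5/6; -13/6 5/6 1; 2 -1 -1]

Gauss-Jordan on [A | I]:
R1 <- (1/-6)*R1:  [    1   5/6     0  |  -1/6     0     0 ]
R2 <- R2 - (6)*R1:  [  0  -6  -6  |   1   1   0 ]
R3 <- R3 - (-18)*R1:  [  0   6   5  |  -3   0   1 ]
R2 <- (1/-6)*R2:  [    0     1     1  |  -1/6  -1/6     0 ]
R1 <- R1 - (5/6)*R2:  [     1      0   -5/6  |  -1/36   5/36      0 ]
R3 <- R3 - (6)*R2:  [  0   0  -1  |  -2   1   1 ]
R3 <- (1/-1)*R3:  [  0   0   1  |   2  -1  -1 ]
R1 <- R1 - (-5/6)*R3:  [      1       0       0  |   59/36  -25/36    -5/6 ]
R2 <- R2 - (1)*R3:  [     0      1      0  |  -13/6    5/6      1 ]
Right block of [I | A^{-1}] is the inverse:
[ 59/36  -25/36  -5/6 ]
[ -13/6     5/6     1 ]
[     2      -1    -1 ]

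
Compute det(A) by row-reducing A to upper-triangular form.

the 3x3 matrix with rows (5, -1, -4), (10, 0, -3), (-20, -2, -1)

det(A) = -20

Forward elimination:
R2 <- R2 - (2)*R1:  [ 0  2  5 ]
R3 <- R3 - (-4)*R1:  [   0   -6  -17 ]
R3 <- R3 - (-3)*R2:  [  0   0  -2 ]
Upper-triangular form:
[ 5  -1  -4 ]
[ 0   2   5 ]
[ 0   0  -2 ]
det(A) = (-1)^0 * (5) * (2) * (-2) = -20  (0 row swaps -> sign +1)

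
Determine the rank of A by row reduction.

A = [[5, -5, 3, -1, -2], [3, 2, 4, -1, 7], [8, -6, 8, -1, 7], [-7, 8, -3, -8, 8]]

rank(A) = 4

Row reduction:
R2 <- R2 - (3/5)*R1:  [    0     5  11/5  -2/5  41/5 ]
R3 <- R3 - (8/5)*R1:  [    0     2  16/5   3/5  51/5 ]
R4 <- R4 - (-7/5)*R1:  [     0      1    6/5  -47/5   26/5 ]
R3 <- R3 - (2/5)*R2:  [      0       0   58/25   19/25  173/25 ]
R4 <- R4 - (1/5)*R2:  [       0        0    19/25  -233/25    89/25 ]
R4 <- R4 - (19/58)*R3:  [       0        0        0  -555/58    75/58 ]
Row echelon form:
[ 5  -5      3       -1      -2 ]
[ 0   5   11/5     -2/5    41/5 ]
[ 0   0  58/25    19/25  173/25 ]
[ 0   0      0  -555/58   75/58 ]
Nonzero rows / pivot columns: 4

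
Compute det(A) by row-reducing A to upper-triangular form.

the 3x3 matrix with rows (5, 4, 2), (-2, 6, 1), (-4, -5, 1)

Forward elimination:
R2 <- R2 - (-2/5)*R1:  [    0  38/5   9/5 ]
R3 <- R3 - (-4/5)*R1:  [    0  -9/5  13/5 ]
R3 <- R3 - (-9/38)*R2:  [      0       0  115/38 ]
Upper-triangular form:
[ 5     4       2 ]
[ 0  38/5     9/5 ]
[ 0     0  115/38 ]
det(A) = (-1)^0 * (5) * (38/5) * (115/38) = 115  (0 row swaps -> sign +1)

det(A) = 115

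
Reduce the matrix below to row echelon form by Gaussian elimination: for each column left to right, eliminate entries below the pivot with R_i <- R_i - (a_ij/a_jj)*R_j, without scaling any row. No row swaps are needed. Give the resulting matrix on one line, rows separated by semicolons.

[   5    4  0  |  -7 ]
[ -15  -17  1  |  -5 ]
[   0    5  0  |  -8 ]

Forward elimination:
R2 <- R2 - (-3)*R1:  [   0   -5    1  -26 ]
R3 <- R3 - (-1)*R2:  [   0    0    1  -34 ]
Row echelon form:
[ 5   4  0  |   -7 ]
[ 0  -5  1  |  -26 ]
[ 0   0  1  |  -34 ]

REF = [5 4 0 -7; 0 -5 1 -26; 0 0 1 -34]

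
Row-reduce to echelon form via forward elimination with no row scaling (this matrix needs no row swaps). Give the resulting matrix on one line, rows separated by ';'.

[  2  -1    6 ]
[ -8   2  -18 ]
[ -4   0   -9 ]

Forward elimination:
R2 <- R2 - (-4)*R1:  [  0  -2   6 ]
R3 <- R3 - (-2)*R1:  [  0  -2   3 ]
R3 <- R3 - (1)*R2:  [  0   0  -3 ]
Row echelon form:
[ 2  -1   6 ]
[ 0  -2   6 ]
[ 0   0  -3 ]

REF = [2 -1 6; 0 -2 6; 0 0 -3]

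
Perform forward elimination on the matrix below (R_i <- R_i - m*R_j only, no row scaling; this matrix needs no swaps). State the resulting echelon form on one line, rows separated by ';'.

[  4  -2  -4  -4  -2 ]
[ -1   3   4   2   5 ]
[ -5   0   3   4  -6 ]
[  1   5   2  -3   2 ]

REF = [4 -2 -4 -4 -2; 0 5/2 3 1 9/2; 0 0 1 0 -4; 0 0 0 -21/5 -109/5]

Forward elimination:
R2 <- R2 - (-1/4)*R1:  [   0  5/2    3    1  9/2 ]
R3 <- R3 - (-5/4)*R1:  [     0   -5/2     -2     -1  -17/2 ]
R4 <- R4 - (1/4)*R1:  [    0  11/2     3    -2   5/2 ]
R3 <- R3 - (-1)*R2:  [  0   0   1   0  -4 ]
R4 <- R4 - (11/5)*R2:  [     0      0  -18/5  -21/5  -37/5 ]
R4 <- R4 - (-18/5)*R3:  [      0       0       0   -21/5  -109/5 ]
Row echelon form:
[ 4   -2  -4     -4      -2 ]
[ 0  5/2   3      1     9/2 ]
[ 0    0   1      0      -4 ]
[ 0    0   0  -21/5  -109/5 ]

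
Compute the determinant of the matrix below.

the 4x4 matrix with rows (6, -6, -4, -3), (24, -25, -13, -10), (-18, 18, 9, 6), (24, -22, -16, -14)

det(A) = -72

Forward elimination:
R2 <- R2 - (4)*R1:  [  0  -1   3   2 ]
R3 <- R3 - (-3)*R1:  [  0   0  -3  -3 ]
R4 <- R4 - (4)*R1:  [  0   2   0  -2 ]
R4 <- R4 - (-2)*R2:  [ 0  0  6  2 ]
R4 <- R4 - (-2)*R3:  [  0   0   0  -4 ]
Upper-triangular form:
[ 6  -6  -4  -3 ]
[ 0  -1   3   2 ]
[ 0   0  -3  -3 ]
[ 0   0   0  -4 ]
det(A) = (-1)^0 * (6) * (-1) * (-3) * (-4) = -72  (0 row swaps -> sign +1)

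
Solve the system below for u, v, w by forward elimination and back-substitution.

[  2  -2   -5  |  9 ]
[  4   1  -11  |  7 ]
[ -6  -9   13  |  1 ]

Forward elimination on [A|b]:
R2 <- R2 - (2)*R1:  [   0    5   -1  -11 ]
R3 <- R3 - (-3)*R1:  [   0  -15   -2   28 ]
R3 <- R3 - (-3)*R2:  [  0   0  -5  -5 ]
Row echelon form:
[ 2  -2  -5  |    9 ]
[ 0   5  -1  |  -11 ]
[ 0   0  -5  |   -5 ]
Back-substitution:
w = (-5) / -5 = 1
v = (-11 - (-1)*(1)) / 5 = -2
u = (9 - (-2)*(-2) - (-5)*(1)) / 2 = 5

(5, -2, 1)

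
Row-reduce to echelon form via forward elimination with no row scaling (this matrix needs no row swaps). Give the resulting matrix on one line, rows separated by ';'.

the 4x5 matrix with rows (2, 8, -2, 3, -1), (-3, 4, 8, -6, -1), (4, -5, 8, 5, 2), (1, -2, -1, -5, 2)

REF = [2 8 -2 3 -1; 0 16 5 -3/2 -5/2; 0 0 297/16 -95/32 23/32; 0 0 0 -1339/198 295/198]

Forward elimination:
R2 <- R2 - (-3/2)*R1:  [    0    16     5  -3/2  -5/2 ]
R3 <- R3 - (2)*R1:  [   0  -21   12   -1    4 ]
R4 <- R4 - (1/2)*R1:  [     0     -6      0  -13/2    5/2 ]
R3 <- R3 - (-21/16)*R2:  [      0       0  297/16  -95/32   23/32 ]
R4 <- R4 - (-3/8)*R2:  [       0        0     15/8  -113/16    25/16 ]
R4 <- R4 - (10/99)*R3:  [         0          0          0  -1339/198    295/198 ]
Row echelon form:
[ 2   8      -2          3       -1 ]
[ 0  16       5       -3/2     -5/2 ]
[ 0   0  297/16     -95/32    23/32 ]
[ 0   0       0  -1339/198  295/198 ]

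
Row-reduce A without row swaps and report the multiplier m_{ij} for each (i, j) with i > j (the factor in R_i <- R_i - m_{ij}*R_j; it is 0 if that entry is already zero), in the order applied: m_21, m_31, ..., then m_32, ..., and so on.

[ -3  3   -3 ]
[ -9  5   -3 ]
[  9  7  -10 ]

multipliers: 3, -3, -4

Forward elimination:
R2 <- R2 - (3)*R1:  [  0  -4   6 ]
R3 <- R3 - (-3)*R1:  [   0   16  -19 ]
R3 <- R3 - (-4)*R2:  [ 0  0  5 ]
Multipliers (in order of application): m_{21} = 3, m_{31} = -3, m_{32} = -4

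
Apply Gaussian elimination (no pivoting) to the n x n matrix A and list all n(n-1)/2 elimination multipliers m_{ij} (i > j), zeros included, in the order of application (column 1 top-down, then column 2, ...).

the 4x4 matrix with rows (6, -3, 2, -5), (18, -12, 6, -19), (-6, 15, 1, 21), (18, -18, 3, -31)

Forward elimination:
R2 <- R2 - (3)*R1:  [  0  -3   0  -4 ]
R3 <- R3 - (-1)*R1:  [  0  12   3  16 ]
R4 <- R4 - (3)*R1:  [   0   -9   -3  -16 ]
R3 <- R3 - (-4)*R2:  [ 0  0  3  0 ]
R4 <- R4 - (3)*R2:  [  0   0  -3  -4 ]
R4 <- R4 - (-1)*R3:  [  0   0   0  -4 ]
Multipliers (in order of application): m_{21} = 3, m_{31} = -1, m_{41} = 3, m_{32} = -4, m_{42} = 3, m_{43} = -1

multipliers: 3, -1, 3, -4, 3, -1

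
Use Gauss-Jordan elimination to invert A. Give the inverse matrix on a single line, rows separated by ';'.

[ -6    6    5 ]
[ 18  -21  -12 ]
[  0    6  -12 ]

Gauss-Jordan on [A | I]:
R1 <- (1/-6)*R1:  [    1    -1  -5/6  |  -1/6     0     0 ]
R2 <- R2 - (18)*R1:  [  0  -3   3  |   3   1   0 ]
R2 <- (1/-3)*R2:  [    0     1    -1  |    -1  -1/3     0 ]
R1 <- R1 - (-1)*R2:  [     1      0  -11/6  |   -7/6   -1/3      0 ]
R3 <- R3 - (6)*R2:  [  0   0  -6  |   6   2   1 ]
R3 <- (1/-6)*R3:  [    0     0     1  |    -1  -1/3  -1/6 ]
R1 <- R1 - (-11/6)*R3:  [      1       0       0  |      -3  -17/18  -11/36 ]
R2 <- R2 - (-1)*R3:  [    0     1     0  |    -2  -2/3  -1/6 ]
Right block of [I | A^{-1}] is the inverse:
[ -3  -17/18  -11/36 ]
[ -2    -2/3    -1/6 ]
[ -1    -1/3    -1/6 ]

inverse = [-3 -17/18 -11/36; -2 -2/3 -1/6; -1 -1/3 -1/6]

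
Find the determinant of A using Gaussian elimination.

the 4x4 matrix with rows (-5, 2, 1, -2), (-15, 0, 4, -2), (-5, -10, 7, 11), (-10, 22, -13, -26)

Forward elimination:
R2 <- R2 - (3)*R1:  [  0  -6   1   4 ]
R3 <- R3 - (1)*R1:  [   0  -12    6   13 ]
R4 <- R4 - (2)*R1:  [   0   18  -15  -22 ]
R3 <- R3 - (2)*R2:  [ 0  0  4  5 ]
R4 <- R4 - (-3)*R2:  [   0    0  -12  -10 ]
R4 <- R4 - (-3)*R3:  [ 0  0  0  5 ]
Upper-triangular form:
[ -5   2  1  -2 ]
[  0  -6  1   4 ]
[  0   0  4   5 ]
[  0   0  0   5 ]
det(A) = (-1)^0 * (-5) * (-6) * (4) * (5) = 600  (0 row swaps -> sign +1)

det(A) = 600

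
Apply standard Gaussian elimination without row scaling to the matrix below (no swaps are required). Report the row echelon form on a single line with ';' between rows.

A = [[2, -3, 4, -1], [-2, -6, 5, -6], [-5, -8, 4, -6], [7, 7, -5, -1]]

Forward elimination:
R2 <- R2 - (-1)*R1:  [  0  -9   9  -7 ]
R3 <- R3 - (-5/2)*R1:  [     0  -31/2     14  -17/2 ]
R4 <- R4 - (7/2)*R1:  [    0  35/2   -19   5/2 ]
R3 <- R3 - (31/18)*R2:  [    0     0  -3/2  32/9 ]
R4 <- R4 - (-35/18)*R2:  [      0       0    -3/2  -100/9 ]
R4 <- R4 - (1)*R3:  [     0      0      0  -44/3 ]
Row echelon form:
[ 2  -3     4     -1 ]
[ 0  -9     9     -7 ]
[ 0   0  -3/2   32/9 ]
[ 0   0     0  -44/3 ]

REF = [2 -3 4 -1; 0 -9 9 -7; 0 0 -3/2 32/9; 0 0 0 -44/3]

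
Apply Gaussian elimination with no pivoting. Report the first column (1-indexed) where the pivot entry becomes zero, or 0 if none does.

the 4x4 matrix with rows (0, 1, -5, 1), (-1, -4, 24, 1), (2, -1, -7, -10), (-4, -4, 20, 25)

first zero-pivot column = 1

Naive forward elimination:
Pivot entry (1,1) is zero but row 2 has -1 in column 1 -> naive elimination stops; a row interchange (e.g. R1 <-> R2) would be required here.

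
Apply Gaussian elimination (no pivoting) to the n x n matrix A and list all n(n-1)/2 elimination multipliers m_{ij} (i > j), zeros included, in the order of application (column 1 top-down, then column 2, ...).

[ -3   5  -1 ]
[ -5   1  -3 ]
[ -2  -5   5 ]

multipliers: 5/3, 2/3, 25/22

Forward elimination:
R2 <- R2 - (5/3)*R1:  [     0  -22/3   -4/3 ]
R3 <- R3 - (2/3)*R1:  [     0  -25/3   17/3 ]
R3 <- R3 - (25/22)*R2:  [     0      0  79/11 ]
Multipliers (in order of application): m_{21} = 5/3, m_{31} = 2/3, m_{32} = 25/22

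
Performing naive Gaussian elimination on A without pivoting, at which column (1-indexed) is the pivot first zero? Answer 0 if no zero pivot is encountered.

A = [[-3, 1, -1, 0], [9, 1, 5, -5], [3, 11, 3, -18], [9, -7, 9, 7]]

first zero-pivot column = 0

Naive forward elimination:
R2 <- R2 - (-3)*R1:  [  0   4   2  -5 ]
R3 <- R3 - (-1)*R1:  [   0   12    2  -18 ]
R4 <- R4 - (-3)*R1:  [  0  -4   6   7 ]
R3 <- R3 - (3)*R2:  [  0   0  -4  -3 ]
R4 <- R4 - (-1)*R2:  [ 0  0  8  2 ]
R4 <- R4 - (-2)*R3:  [  0   0   0  -4 ]
All pivots nonzero; naive elimination completes without hitting a zero pivot.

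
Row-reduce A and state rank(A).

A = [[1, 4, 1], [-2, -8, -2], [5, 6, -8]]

Row reduction:
R2 <- R2 - (-2)*R1:  [ 0  0  0 ]
R3 <- R3 - (5)*R1:  [   0  -14  -13 ]
R2 <-> R3   (pivot in column 2 was zero)
[ 1    4    1 ]
[ 0  -14  -13 ]
[ 0    0    0 ]
Row echelon form:
[ 1    4    1 ]
[ 0  -14  -13 ]
[ 0    0    0 ]
Nonzero rows / pivot columns: 2

rank(A) = 2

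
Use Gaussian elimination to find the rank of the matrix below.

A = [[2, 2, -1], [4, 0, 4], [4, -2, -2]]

Row reduction:
R2 <- R2 - (2)*R1:  [  0  -4   6 ]
R3 <- R3 - (2)*R1:  [  0  -6   0 ]
R3 <- R3 - (3/2)*R2:  [  0   0  -9 ]
Row echelon form:
[ 2   2  -1 ]
[ 0  -4   6 ]
[ 0   0  -9 ]
Nonzero rows / pivot columns: 3

rank(A) = 3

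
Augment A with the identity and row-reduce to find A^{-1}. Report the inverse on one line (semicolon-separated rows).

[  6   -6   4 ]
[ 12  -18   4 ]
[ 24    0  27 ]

inverse = [-27/10 9/10 4/15; -19/15 11/30 2/15; 12/5 -4/5 -1/5]

Gauss-Jordan on [A | I]:
R1 <- (1/6)*R1:  [   1   -1  2/3  |  1/6    0    0 ]
R2 <- R2 - (12)*R1:  [  0  -6  -4  |  -2   1   0 ]
R3 <- R3 - (24)*R1:  [  0  24  11  |  -4   0   1 ]
R2 <- (1/-6)*R2:  [    0     1   2/3  |   1/3  -1/6     0 ]
R1 <- R1 - (-1)*R2:  [    1     0   4/3  |   1/2  -1/6     0 ]
R3 <- R3 - (24)*R2:  [   0    0   -5  |  -12    4    1 ]
R3 <- (1/-5)*R3:  [    0     0     1  |  12/5  -4/5  -1/5 ]
R1 <- R1 - (4/3)*R3:  [      1       0       0  |  -27/10    9/10    4/15 ]
R2 <- R2 - (2/3)*R3:  [      0       1       0  |  -19/15   11/30    2/15 ]
Right block of [I | A^{-1}] is the inverse:
[ -27/10   9/10  4/15 ]
[ -19/15  11/30  2/15 ]
[   12/5   -4/5  -1/5 ]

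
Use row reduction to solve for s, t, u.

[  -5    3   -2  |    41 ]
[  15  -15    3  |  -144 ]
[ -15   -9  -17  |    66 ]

(-4, 5, -3)

Forward elimination on [A|b]:
R2 <- R2 - (-3)*R1:  [   0   -6   -3  -21 ]
R3 <- R3 - (3)*R1:  [   0  -18  -11  -57 ]
R3 <- R3 - (3)*R2:  [  0   0  -2   6 ]
Row echelon form:
[ -5   3  -2  |   41 ]
[  0  -6  -3  |  -21 ]
[  0   0  -2  |    6 ]
Back-substitution:
u = (6) / -2 = -3
t = (-21 - (-3)*(-3)) / -6 = 5
s = (41 - (3)*(5) - (-2)*(-3)) / -5 = -4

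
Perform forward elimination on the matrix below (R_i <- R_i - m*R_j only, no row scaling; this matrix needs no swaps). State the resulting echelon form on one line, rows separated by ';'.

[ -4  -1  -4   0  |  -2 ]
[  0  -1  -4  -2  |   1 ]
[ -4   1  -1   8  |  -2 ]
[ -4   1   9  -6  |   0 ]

Forward elimination:
R3 <- R3 - (1)*R1:  [ 0  2  3  8  0 ]
R4 <- R4 - (1)*R1:  [  0   2  13  -6   2 ]
R3 <- R3 - (-2)*R2:  [  0   0  -5   4   2 ]
R4 <- R4 - (-2)*R2:  [   0    0    5  -10    4 ]
R4 <- R4 - (-1)*R3:  [  0   0   0  -6   6 ]
Row echelon form:
[ -4  -1  -4   0  |  -2 ]
[  0  -1  -4  -2  |   1 ]
[  0   0  -5   4  |   2 ]
[  0   0   0  -6  |   6 ]

REF = [-4 -1 -4 0 -2; 0 -1 -4 -2 1; 0 0 -5 4 2; 0 0 0 -6 6]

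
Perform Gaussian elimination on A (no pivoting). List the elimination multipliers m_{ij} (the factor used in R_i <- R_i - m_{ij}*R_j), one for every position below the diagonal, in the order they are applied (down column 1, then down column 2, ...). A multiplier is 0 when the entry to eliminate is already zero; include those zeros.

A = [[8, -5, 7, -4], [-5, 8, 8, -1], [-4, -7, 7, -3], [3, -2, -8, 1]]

Forward elimination:
R2 <- R2 - (-5/8)*R1:  [    0  39/8  99/8  -7/2 ]
R3 <- R3 - (-1/2)*R1:  [     0  -19/2   21/2     -5 ]
R4 <- R4 - (3/8)*R1:  [     0   -1/8  -85/8    5/2 ]
R3 <- R3 - (-76/39)*R2:  [       0        0   450/13  -461/39 ]
R4 <- R4 - (-1/39)*R2:  [       0        0  -134/13    94/39 ]
R4 <- R4 - (-67/225)*R3:  [        0         0         0  -749/675 ]
Multipliers (in order of application): m_{21} = -5/8, m_{31} = -1/2, m_{41} = 3/8, m_{32} = -76/39, m_{42} = -1/39, m_{43} = -67/225

multipliers: -5/8, -1/2, 3/8, -76/39, -1/39, -67/225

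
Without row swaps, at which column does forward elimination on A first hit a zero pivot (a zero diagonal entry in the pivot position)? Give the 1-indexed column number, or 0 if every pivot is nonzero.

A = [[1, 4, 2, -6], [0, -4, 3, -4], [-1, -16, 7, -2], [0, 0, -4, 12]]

first zero-pivot column = 3

Naive forward elimination:
R3 <- R3 - (-1)*R1:  [   0  -12    9   -8 ]
R3 <- R3 - (3)*R2:  [ 0  0  0  4 ]
Matrix at this point:
[ 1   4   2  -6 ]
[ 0  -4   3  -4 ]
[ 0   0   0   4 ]
[ 0   0  -4  12 ]
Pivot entry (3,3) is zero but row 4 has -4 in column 3 -> naive elimination stops; a row interchange (e.g. R3 <-> R4) would be required here.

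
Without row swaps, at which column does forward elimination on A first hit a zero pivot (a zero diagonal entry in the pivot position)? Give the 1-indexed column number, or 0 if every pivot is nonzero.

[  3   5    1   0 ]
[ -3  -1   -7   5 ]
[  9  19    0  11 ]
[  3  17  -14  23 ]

Naive forward elimination:
R2 <- R2 - (-1)*R1:  [  0   4  -6   5 ]
R3 <- R3 - (3)*R1:  [  0   4  -3  11 ]
R4 <- R4 - (1)*R1:  [   0   12  -15   23 ]
R3 <- R3 - (1)*R2:  [ 0  0  3  6 ]
R4 <- R4 - (3)*R2:  [ 0  0  3  8 ]
R4 <- R4 - (1)*R3:  [ 0  0  0  2 ]
All pivots nonzero; naive elimination completes without hitting a zero pivot.

first zero-pivot column = 0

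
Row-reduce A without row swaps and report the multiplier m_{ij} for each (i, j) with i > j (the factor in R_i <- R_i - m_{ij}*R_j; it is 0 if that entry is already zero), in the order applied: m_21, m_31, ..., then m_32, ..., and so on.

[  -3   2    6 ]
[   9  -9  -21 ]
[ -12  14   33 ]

multipliers: -3, 4, -2

Forward elimination:
R2 <- R2 - (-3)*R1:  [  0  -3  -3 ]
R3 <- R3 - (4)*R1:  [ 0  6  9 ]
R3 <- R3 - (-2)*R2:  [ 0  0  3 ]
Multipliers (in order of application): m_{21} = -3, m_{31} = 4, m_{32} = -2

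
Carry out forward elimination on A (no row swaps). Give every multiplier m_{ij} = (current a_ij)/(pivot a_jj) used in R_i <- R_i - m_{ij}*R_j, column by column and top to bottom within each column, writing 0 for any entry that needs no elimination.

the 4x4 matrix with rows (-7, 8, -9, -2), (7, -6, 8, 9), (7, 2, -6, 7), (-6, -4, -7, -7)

Forward elimination:
R2 <- R2 - (-1)*R1:  [  0   2  -1   7 ]
R3 <- R3 - (-1)*R1:  [   0   10  -15    5 ]
R4 <- R4 - (6/7)*R1:  [     0  -76/7    5/7  -37/7 ]
R3 <- R3 - (5)*R2:  [   0    0  -10  -30 ]
R4 <- R4 - (-38/7)*R2:  [     0      0  -33/7  229/7 ]
R4 <- R4 - (33/70)*R3:  [     0      0      0  328/7 ]
Multipliers (in order of application): m_{21} = -1, m_{31} = -1, m_{41} = 6/7, m_{32} = 5, m_{42} = -38/7, m_{43} = 33/70

multipliers: -1, -1, 6/7, 5, -38/7, 33/70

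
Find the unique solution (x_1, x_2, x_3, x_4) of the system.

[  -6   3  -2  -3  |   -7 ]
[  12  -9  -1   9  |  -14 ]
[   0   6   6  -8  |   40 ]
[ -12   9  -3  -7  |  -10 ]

Forward elimination on [A|b]:
R2 <- R2 - (-2)*R1:  [   0   -3   -5    3  -28 ]
R4 <- R4 - (2)*R1:  [  0   3   1  -1   4 ]
R3 <- R3 - (-2)*R2:  [   0    0   -4   -2  -16 ]
R4 <- R4 - (-1)*R2:  [   0    0   -4    2  -24 ]
R4 <- R4 - (1)*R3:  [  0   0   0   4  -8 ]
Row echelon form:
[ -6   3  -2  -3  |   -7 ]
[  0  -3  -5   3  |  -28 ]
[  0   0  -4  -2  |  -16 ]
[  0   0   0   4  |   -8 ]
Back-substitution:
x_4 = (-8) / 4 = -2
x_3 = (-16 - (-2)*(-2)) / -4 = 5
x_2 = (-28 - (-5)*(5) - (3)*(-2)) / -3 = -1
x_1 = (-7 - (3)*(-1) - (-2)*(5) - (-3)*(-2)) / -6 = 0

(0, -1, 5, -2)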